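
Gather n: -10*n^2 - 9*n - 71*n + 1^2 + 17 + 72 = -10*n^2 - 80*n + 90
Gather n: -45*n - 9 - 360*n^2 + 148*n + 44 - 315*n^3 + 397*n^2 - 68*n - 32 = -315*n^3 + 37*n^2 + 35*n + 3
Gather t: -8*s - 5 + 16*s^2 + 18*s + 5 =16*s^2 + 10*s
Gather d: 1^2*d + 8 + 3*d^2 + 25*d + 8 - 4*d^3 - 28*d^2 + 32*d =-4*d^3 - 25*d^2 + 58*d + 16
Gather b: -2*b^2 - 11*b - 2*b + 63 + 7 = -2*b^2 - 13*b + 70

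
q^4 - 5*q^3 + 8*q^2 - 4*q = q*(q - 2)^2*(q - 1)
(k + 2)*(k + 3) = k^2 + 5*k + 6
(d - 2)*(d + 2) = d^2 - 4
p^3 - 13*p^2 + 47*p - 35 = (p - 7)*(p - 5)*(p - 1)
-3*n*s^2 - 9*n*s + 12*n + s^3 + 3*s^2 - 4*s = (-3*n + s)*(s - 1)*(s + 4)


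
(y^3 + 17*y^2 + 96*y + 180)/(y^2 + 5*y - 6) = (y^2 + 11*y + 30)/(y - 1)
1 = 1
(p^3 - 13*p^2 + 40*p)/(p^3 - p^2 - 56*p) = (p - 5)/(p + 7)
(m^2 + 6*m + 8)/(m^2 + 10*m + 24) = (m + 2)/(m + 6)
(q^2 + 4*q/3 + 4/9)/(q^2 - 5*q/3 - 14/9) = (3*q + 2)/(3*q - 7)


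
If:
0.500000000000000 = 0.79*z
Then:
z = 0.63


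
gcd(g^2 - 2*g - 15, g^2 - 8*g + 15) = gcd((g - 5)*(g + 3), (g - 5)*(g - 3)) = g - 5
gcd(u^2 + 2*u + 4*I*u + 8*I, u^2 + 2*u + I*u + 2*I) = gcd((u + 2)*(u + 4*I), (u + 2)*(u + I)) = u + 2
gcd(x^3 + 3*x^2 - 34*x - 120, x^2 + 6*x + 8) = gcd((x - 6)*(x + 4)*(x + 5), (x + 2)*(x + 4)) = x + 4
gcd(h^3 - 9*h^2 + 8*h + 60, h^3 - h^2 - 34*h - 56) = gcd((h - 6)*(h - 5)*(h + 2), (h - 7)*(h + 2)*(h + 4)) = h + 2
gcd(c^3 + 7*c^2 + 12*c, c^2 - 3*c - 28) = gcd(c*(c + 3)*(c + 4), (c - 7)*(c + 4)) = c + 4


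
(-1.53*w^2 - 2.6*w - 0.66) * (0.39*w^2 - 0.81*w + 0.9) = -0.5967*w^4 + 0.2253*w^3 + 0.4716*w^2 - 1.8054*w - 0.594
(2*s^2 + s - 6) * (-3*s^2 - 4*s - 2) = -6*s^4 - 11*s^3 + 10*s^2 + 22*s + 12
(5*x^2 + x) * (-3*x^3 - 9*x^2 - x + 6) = -15*x^5 - 48*x^4 - 14*x^3 + 29*x^2 + 6*x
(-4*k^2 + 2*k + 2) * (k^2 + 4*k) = -4*k^4 - 14*k^3 + 10*k^2 + 8*k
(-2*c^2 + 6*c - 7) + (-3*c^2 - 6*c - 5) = -5*c^2 - 12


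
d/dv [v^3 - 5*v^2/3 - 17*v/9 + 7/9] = 3*v^2 - 10*v/3 - 17/9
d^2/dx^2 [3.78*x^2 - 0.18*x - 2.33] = 7.56000000000000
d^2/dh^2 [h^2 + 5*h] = 2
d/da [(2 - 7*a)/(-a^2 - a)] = (-7*a^2 + 4*a + 2)/(a^2*(a^2 + 2*a + 1))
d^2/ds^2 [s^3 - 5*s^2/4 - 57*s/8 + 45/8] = 6*s - 5/2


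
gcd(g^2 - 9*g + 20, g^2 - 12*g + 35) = g - 5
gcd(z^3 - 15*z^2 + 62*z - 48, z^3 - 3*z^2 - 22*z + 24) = z^2 - 7*z + 6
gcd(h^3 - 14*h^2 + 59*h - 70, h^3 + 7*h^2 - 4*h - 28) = h - 2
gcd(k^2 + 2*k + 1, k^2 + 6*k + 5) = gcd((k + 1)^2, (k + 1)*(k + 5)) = k + 1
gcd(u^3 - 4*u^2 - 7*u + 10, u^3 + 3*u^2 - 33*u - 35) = u - 5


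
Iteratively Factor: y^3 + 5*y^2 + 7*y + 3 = (y + 3)*(y^2 + 2*y + 1) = (y + 1)*(y + 3)*(y + 1)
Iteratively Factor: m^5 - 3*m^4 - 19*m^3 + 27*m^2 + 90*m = (m + 3)*(m^4 - 6*m^3 - m^2 + 30*m) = (m + 2)*(m + 3)*(m^3 - 8*m^2 + 15*m) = (m - 5)*(m + 2)*(m + 3)*(m^2 - 3*m) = m*(m - 5)*(m + 2)*(m + 3)*(m - 3)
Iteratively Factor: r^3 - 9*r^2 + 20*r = (r)*(r^2 - 9*r + 20) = r*(r - 4)*(r - 5)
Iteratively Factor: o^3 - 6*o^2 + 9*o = (o)*(o^2 - 6*o + 9) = o*(o - 3)*(o - 3)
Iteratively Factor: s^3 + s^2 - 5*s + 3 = (s + 3)*(s^2 - 2*s + 1) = (s - 1)*(s + 3)*(s - 1)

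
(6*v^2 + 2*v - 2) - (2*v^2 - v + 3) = 4*v^2 + 3*v - 5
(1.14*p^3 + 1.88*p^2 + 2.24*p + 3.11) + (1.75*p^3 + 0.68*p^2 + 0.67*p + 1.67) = 2.89*p^3 + 2.56*p^2 + 2.91*p + 4.78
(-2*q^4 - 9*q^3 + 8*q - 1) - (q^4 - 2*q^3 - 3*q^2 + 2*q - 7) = -3*q^4 - 7*q^3 + 3*q^2 + 6*q + 6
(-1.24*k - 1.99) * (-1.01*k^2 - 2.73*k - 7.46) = 1.2524*k^3 + 5.3951*k^2 + 14.6831*k + 14.8454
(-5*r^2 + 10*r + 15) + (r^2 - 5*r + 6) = -4*r^2 + 5*r + 21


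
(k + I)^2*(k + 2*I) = k^3 + 4*I*k^2 - 5*k - 2*I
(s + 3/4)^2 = s^2 + 3*s/2 + 9/16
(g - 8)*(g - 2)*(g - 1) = g^3 - 11*g^2 + 26*g - 16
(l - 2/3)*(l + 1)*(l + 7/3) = l^3 + 8*l^2/3 + l/9 - 14/9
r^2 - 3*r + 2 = (r - 2)*(r - 1)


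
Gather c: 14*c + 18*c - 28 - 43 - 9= 32*c - 80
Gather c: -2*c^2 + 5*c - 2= -2*c^2 + 5*c - 2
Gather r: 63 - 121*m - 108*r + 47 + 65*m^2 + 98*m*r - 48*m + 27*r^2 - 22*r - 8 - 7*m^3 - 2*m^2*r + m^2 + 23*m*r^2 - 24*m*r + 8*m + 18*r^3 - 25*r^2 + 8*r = -7*m^3 + 66*m^2 - 161*m + 18*r^3 + r^2*(23*m + 2) + r*(-2*m^2 + 74*m - 122) + 102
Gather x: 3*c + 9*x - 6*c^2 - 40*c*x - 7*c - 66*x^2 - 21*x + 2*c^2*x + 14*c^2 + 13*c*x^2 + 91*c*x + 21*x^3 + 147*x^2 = 8*c^2 - 4*c + 21*x^3 + x^2*(13*c + 81) + x*(2*c^2 + 51*c - 12)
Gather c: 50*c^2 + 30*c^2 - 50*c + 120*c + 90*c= 80*c^2 + 160*c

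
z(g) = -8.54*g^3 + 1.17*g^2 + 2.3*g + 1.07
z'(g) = -25.62*g^2 + 2.34*g + 2.3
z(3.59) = -370.73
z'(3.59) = -319.49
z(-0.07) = 0.92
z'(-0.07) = 2.01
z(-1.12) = 11.96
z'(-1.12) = -32.46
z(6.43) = -2206.11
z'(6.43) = -1041.91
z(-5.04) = 1112.52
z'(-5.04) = -660.28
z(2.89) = -188.65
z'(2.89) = -204.92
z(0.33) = 1.65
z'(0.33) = 0.28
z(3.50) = -342.70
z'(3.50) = -303.36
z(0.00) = 1.07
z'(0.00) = 2.30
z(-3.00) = 235.28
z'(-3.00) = -235.30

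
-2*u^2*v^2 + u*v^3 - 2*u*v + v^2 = v*(-2*u + v)*(u*v + 1)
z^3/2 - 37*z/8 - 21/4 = (z/2 + 1)*(z - 7/2)*(z + 3/2)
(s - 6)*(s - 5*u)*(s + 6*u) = s^3 + s^2*u - 6*s^2 - 30*s*u^2 - 6*s*u + 180*u^2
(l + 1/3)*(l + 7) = l^2 + 22*l/3 + 7/3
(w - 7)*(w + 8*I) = w^2 - 7*w + 8*I*w - 56*I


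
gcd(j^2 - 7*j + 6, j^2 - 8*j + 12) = j - 6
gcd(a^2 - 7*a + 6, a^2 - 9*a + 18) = a - 6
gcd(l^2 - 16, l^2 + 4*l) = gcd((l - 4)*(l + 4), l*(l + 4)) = l + 4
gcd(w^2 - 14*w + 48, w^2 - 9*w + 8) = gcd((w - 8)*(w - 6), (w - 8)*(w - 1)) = w - 8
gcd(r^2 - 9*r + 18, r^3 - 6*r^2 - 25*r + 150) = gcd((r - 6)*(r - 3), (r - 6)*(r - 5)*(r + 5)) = r - 6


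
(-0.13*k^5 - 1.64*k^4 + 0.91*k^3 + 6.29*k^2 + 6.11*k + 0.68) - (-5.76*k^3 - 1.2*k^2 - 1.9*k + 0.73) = -0.13*k^5 - 1.64*k^4 + 6.67*k^3 + 7.49*k^2 + 8.01*k - 0.0499999999999999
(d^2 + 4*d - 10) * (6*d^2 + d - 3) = 6*d^4 + 25*d^3 - 59*d^2 - 22*d + 30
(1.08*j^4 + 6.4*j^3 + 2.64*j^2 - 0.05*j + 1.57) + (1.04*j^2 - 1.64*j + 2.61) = 1.08*j^4 + 6.4*j^3 + 3.68*j^2 - 1.69*j + 4.18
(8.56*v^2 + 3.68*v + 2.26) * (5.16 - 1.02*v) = -8.7312*v^3 + 40.416*v^2 + 16.6836*v + 11.6616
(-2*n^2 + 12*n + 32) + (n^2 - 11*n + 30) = -n^2 + n + 62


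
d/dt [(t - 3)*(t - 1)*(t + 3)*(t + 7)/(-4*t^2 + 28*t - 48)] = (-2*t^3 + 3*t^2 + 72*t + 23)/(4*(t^2 - 8*t + 16))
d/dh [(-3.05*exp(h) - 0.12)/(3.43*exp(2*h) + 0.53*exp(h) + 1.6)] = (10.4615*exp(2*h) + 0.8232*exp(h) - 4.8164)*exp(h)/(11.7649*exp(4*h) + 3.6358*exp(3*h) + 11.2569*exp(2*h) + 1.696*exp(h) + 2.56)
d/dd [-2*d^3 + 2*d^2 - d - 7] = -6*d^2 + 4*d - 1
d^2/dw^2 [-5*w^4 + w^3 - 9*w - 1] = 6*w*(1 - 10*w)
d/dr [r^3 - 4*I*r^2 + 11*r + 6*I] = 3*r^2 - 8*I*r + 11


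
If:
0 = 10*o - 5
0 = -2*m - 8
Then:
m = -4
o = 1/2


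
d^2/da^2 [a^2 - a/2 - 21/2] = 2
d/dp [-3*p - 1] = -3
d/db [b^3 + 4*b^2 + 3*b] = 3*b^2 + 8*b + 3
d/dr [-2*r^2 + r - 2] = 1 - 4*r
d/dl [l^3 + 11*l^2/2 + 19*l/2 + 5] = 3*l^2 + 11*l + 19/2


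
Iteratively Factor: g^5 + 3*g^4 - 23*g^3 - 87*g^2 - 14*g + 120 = (g + 3)*(g^4 - 23*g^2 - 18*g + 40) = (g + 3)*(g + 4)*(g^3 - 4*g^2 - 7*g + 10) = (g - 1)*(g + 3)*(g + 4)*(g^2 - 3*g - 10) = (g - 1)*(g + 2)*(g + 3)*(g + 4)*(g - 5)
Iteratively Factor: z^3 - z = (z + 1)*(z^2 - z) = z*(z + 1)*(z - 1)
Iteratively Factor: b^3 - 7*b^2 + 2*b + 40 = (b + 2)*(b^2 - 9*b + 20) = (b - 5)*(b + 2)*(b - 4)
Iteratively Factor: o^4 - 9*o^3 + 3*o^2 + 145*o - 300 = (o - 5)*(o^3 - 4*o^2 - 17*o + 60) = (o - 5)*(o + 4)*(o^2 - 8*o + 15) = (o - 5)*(o - 3)*(o + 4)*(o - 5)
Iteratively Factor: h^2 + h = (h)*(h + 1)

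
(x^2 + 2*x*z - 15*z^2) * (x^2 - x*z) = x^4 + x^3*z - 17*x^2*z^2 + 15*x*z^3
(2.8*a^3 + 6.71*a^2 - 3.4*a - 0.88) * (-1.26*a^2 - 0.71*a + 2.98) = -3.528*a^5 - 10.4426*a^4 + 7.8639*a^3 + 23.5186*a^2 - 9.5072*a - 2.6224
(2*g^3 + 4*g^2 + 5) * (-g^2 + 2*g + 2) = -2*g^5 + 12*g^3 + 3*g^2 + 10*g + 10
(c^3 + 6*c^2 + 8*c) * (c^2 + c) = c^5 + 7*c^4 + 14*c^3 + 8*c^2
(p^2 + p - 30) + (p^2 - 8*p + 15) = 2*p^2 - 7*p - 15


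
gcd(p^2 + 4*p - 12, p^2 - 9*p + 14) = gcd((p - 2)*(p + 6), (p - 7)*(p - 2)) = p - 2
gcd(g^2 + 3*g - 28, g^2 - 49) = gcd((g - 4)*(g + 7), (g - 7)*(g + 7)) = g + 7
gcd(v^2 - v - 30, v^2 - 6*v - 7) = 1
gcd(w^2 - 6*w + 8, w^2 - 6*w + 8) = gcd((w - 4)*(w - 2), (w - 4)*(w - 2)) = w^2 - 6*w + 8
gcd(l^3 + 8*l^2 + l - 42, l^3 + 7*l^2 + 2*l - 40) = l - 2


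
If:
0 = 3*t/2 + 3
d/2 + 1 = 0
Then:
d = -2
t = -2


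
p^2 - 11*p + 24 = (p - 8)*(p - 3)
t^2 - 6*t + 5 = (t - 5)*(t - 1)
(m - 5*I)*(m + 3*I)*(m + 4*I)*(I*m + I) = I*m^4 - 2*m^3 + I*m^3 - 2*m^2 + 23*I*m^2 - 60*m + 23*I*m - 60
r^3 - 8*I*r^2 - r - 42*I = (r - 7*I)*(r - 3*I)*(r + 2*I)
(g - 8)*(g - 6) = g^2 - 14*g + 48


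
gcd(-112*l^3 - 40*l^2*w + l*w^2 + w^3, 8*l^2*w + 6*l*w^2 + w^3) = 4*l + w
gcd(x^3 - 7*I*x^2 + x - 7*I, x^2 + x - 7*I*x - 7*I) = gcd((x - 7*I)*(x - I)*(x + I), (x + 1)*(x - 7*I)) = x - 7*I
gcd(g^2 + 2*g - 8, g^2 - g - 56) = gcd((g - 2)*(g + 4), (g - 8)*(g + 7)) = 1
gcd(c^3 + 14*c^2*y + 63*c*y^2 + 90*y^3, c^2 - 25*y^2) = c + 5*y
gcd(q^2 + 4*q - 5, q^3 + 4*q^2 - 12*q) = 1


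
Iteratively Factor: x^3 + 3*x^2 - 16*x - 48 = (x - 4)*(x^2 + 7*x + 12) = (x - 4)*(x + 4)*(x + 3)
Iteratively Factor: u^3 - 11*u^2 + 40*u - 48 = (u - 4)*(u^2 - 7*u + 12) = (u - 4)^2*(u - 3)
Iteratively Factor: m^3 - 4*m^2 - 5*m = (m - 5)*(m^2 + m) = m*(m - 5)*(m + 1)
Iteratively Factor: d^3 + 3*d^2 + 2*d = (d)*(d^2 + 3*d + 2) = d*(d + 2)*(d + 1)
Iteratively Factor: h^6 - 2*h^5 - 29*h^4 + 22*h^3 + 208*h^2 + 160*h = (h - 5)*(h^5 + 3*h^4 - 14*h^3 - 48*h^2 - 32*h) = (h - 5)*(h + 4)*(h^4 - h^3 - 10*h^2 - 8*h) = (h - 5)*(h - 4)*(h + 4)*(h^3 + 3*h^2 + 2*h) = (h - 5)*(h - 4)*(h + 2)*(h + 4)*(h^2 + h) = (h - 5)*(h - 4)*(h + 1)*(h + 2)*(h + 4)*(h)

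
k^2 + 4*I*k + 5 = (k - I)*(k + 5*I)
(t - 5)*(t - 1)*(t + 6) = t^3 - 31*t + 30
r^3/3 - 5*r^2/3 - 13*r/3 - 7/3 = (r/3 + 1/3)*(r - 7)*(r + 1)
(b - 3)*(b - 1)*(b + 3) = b^3 - b^2 - 9*b + 9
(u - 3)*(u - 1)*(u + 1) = u^3 - 3*u^2 - u + 3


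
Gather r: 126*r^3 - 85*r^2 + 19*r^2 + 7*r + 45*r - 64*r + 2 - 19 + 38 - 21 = 126*r^3 - 66*r^2 - 12*r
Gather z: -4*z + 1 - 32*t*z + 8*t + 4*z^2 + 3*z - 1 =8*t + 4*z^2 + z*(-32*t - 1)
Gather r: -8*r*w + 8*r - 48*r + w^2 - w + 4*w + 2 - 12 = r*(-8*w - 40) + w^2 + 3*w - 10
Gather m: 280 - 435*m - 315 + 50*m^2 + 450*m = 50*m^2 + 15*m - 35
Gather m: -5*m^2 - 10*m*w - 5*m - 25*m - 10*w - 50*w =-5*m^2 + m*(-10*w - 30) - 60*w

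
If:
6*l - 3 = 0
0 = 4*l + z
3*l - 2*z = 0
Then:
No Solution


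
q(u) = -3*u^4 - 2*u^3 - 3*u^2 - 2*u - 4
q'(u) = -12*u^3 - 6*u^2 - 6*u - 2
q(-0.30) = -3.64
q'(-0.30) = -0.42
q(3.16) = -402.52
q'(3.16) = -459.53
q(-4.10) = -756.12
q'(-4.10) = 748.79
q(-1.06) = -6.66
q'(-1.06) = 11.91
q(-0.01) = -3.98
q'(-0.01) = -1.94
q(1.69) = -50.07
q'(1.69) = -87.20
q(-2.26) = -69.98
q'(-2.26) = 119.43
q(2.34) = -140.68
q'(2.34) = -202.65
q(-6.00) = -3556.00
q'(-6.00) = 2410.00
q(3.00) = -334.00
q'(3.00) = -398.00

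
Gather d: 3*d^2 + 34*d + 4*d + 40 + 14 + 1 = 3*d^2 + 38*d + 55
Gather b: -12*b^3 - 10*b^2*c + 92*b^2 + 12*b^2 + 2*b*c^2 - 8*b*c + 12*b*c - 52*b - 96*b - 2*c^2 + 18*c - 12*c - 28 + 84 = -12*b^3 + b^2*(104 - 10*c) + b*(2*c^2 + 4*c - 148) - 2*c^2 + 6*c + 56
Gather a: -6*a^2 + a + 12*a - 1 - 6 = -6*a^2 + 13*a - 7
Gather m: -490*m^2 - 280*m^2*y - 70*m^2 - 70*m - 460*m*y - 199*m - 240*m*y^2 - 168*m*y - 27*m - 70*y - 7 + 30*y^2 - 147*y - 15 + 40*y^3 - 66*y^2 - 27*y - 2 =m^2*(-280*y - 560) + m*(-240*y^2 - 628*y - 296) + 40*y^3 - 36*y^2 - 244*y - 24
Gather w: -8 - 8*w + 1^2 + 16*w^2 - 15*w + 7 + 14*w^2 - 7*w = 30*w^2 - 30*w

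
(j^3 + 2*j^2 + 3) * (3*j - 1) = 3*j^4 + 5*j^3 - 2*j^2 + 9*j - 3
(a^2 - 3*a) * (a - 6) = a^3 - 9*a^2 + 18*a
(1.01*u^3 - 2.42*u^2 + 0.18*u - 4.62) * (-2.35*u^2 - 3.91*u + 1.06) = -2.3735*u^5 + 1.7379*u^4 + 10.1098*u^3 + 7.588*u^2 + 18.255*u - 4.8972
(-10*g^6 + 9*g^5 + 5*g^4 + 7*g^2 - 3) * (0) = 0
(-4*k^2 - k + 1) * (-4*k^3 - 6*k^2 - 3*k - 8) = 16*k^5 + 28*k^4 + 14*k^3 + 29*k^2 + 5*k - 8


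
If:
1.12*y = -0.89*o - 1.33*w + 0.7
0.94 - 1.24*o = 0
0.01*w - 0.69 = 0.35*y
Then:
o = 0.76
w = 1.64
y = -1.92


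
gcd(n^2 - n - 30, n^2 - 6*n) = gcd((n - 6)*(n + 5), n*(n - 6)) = n - 6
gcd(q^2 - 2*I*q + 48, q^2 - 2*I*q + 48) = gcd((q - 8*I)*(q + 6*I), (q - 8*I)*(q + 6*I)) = q^2 - 2*I*q + 48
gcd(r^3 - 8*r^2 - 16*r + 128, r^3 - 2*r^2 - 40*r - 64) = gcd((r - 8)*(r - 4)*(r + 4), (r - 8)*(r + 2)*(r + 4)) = r^2 - 4*r - 32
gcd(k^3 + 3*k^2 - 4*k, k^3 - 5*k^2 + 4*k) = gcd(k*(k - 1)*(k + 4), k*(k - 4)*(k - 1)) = k^2 - k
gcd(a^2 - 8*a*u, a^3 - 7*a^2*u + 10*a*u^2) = a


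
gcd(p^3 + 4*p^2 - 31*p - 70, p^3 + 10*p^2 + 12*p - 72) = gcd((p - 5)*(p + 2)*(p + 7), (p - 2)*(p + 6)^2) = 1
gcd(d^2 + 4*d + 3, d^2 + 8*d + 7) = d + 1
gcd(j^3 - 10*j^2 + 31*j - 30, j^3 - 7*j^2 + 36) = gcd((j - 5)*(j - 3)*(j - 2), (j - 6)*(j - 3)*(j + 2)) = j - 3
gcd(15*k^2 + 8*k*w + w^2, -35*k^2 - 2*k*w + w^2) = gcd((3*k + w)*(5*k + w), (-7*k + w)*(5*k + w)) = 5*k + w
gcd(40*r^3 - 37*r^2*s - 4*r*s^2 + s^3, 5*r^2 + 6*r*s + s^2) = 5*r + s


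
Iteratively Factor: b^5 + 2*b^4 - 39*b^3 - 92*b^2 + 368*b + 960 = (b + 4)*(b^4 - 2*b^3 - 31*b^2 + 32*b + 240) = (b + 4)^2*(b^3 - 6*b^2 - 7*b + 60) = (b - 5)*(b + 4)^2*(b^2 - b - 12) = (b - 5)*(b - 4)*(b + 4)^2*(b + 3)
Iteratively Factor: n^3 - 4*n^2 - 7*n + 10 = (n + 2)*(n^2 - 6*n + 5) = (n - 1)*(n + 2)*(n - 5)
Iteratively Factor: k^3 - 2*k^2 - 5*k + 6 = (k - 3)*(k^2 + k - 2) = (k - 3)*(k + 2)*(k - 1)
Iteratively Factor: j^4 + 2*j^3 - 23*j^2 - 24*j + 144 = (j - 3)*(j^3 + 5*j^2 - 8*j - 48) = (j - 3)*(j + 4)*(j^2 + j - 12) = (j - 3)*(j + 4)^2*(j - 3)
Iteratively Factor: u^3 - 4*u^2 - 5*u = (u)*(u^2 - 4*u - 5) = u*(u - 5)*(u + 1)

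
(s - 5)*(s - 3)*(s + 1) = s^3 - 7*s^2 + 7*s + 15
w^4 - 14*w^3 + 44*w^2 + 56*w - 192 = (w - 8)*(w - 6)*(w - 2)*(w + 2)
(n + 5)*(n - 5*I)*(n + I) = n^3 + 5*n^2 - 4*I*n^2 + 5*n - 20*I*n + 25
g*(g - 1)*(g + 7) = g^3 + 6*g^2 - 7*g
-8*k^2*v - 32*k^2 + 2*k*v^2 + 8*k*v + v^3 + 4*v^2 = (-2*k + v)*(4*k + v)*(v + 4)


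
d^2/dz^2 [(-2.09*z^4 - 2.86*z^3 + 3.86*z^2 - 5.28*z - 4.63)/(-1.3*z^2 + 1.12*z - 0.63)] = (7.0642*z^6 - 18.25824*z^5 + 26.000436*z^4 - 14.498696*z^3 + 63.762396*z^2 - 59.582796*z + 8.418872)/(2.197*z^6 - 5.6784*z^5 + 8.08626*z^4 - 6.908608*z^3 + 3.918726*z^2 - 1.333584*z + 0.250047)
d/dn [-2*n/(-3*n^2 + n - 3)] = 6*(1 - n^2)/(9*n^4 - 6*n^3 + 19*n^2 - 6*n + 9)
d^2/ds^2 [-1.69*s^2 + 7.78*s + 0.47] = -3.38000000000000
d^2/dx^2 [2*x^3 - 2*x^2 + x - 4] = 12*x - 4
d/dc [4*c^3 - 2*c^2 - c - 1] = 12*c^2 - 4*c - 1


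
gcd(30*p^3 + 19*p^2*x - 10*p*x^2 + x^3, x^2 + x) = 1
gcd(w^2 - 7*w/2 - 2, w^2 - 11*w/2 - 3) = w + 1/2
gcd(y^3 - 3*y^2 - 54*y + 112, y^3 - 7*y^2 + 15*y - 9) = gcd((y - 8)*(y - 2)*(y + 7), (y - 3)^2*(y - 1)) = 1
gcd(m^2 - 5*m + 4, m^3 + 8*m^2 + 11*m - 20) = m - 1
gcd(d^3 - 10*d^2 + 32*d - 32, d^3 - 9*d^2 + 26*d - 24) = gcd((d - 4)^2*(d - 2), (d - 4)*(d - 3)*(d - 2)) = d^2 - 6*d + 8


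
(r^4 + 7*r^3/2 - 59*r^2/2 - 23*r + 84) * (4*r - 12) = 4*r^5 + 2*r^4 - 160*r^3 + 262*r^2 + 612*r - 1008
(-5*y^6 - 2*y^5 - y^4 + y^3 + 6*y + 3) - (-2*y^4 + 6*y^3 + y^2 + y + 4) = -5*y^6 - 2*y^5 + y^4 - 5*y^3 - y^2 + 5*y - 1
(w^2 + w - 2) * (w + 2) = w^3 + 3*w^2 - 4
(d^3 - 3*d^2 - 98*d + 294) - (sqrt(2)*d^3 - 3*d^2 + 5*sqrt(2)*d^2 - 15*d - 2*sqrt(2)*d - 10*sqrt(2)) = -sqrt(2)*d^3 + d^3 - 5*sqrt(2)*d^2 - 83*d + 2*sqrt(2)*d + 10*sqrt(2) + 294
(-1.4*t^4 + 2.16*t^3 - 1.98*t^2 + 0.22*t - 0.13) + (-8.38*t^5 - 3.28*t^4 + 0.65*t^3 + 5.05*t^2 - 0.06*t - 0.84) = -8.38*t^5 - 4.68*t^4 + 2.81*t^3 + 3.07*t^2 + 0.16*t - 0.97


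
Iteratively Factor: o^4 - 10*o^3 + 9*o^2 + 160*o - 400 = (o - 5)*(o^3 - 5*o^2 - 16*o + 80) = (o - 5)*(o + 4)*(o^2 - 9*o + 20) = (o - 5)*(o - 4)*(o + 4)*(o - 5)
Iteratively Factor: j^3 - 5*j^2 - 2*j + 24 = (j - 4)*(j^2 - j - 6) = (j - 4)*(j - 3)*(j + 2)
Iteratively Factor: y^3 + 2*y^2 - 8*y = (y + 4)*(y^2 - 2*y) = y*(y + 4)*(y - 2)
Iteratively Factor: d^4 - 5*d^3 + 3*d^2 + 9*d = (d - 3)*(d^3 - 2*d^2 - 3*d) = (d - 3)^2*(d^2 + d) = (d - 3)^2*(d + 1)*(d)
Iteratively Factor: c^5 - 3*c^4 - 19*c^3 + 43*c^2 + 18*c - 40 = (c + 1)*(c^4 - 4*c^3 - 15*c^2 + 58*c - 40) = (c + 1)*(c + 4)*(c^3 - 8*c^2 + 17*c - 10) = (c - 5)*(c + 1)*(c + 4)*(c^2 - 3*c + 2) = (c - 5)*(c - 1)*(c + 1)*(c + 4)*(c - 2)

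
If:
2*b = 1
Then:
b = 1/2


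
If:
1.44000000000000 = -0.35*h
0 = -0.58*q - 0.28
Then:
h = -4.11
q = -0.48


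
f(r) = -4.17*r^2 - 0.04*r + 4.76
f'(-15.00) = 125.06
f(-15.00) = -932.89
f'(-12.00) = 100.04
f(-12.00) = -595.24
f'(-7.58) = 63.18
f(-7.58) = -234.53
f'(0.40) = -3.38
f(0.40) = 4.08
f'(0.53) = -4.46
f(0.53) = 3.57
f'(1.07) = -8.96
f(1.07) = -0.06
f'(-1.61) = 13.39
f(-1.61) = -5.98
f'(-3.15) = 26.23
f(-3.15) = -36.49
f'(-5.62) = 46.83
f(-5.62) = -126.72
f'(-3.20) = 26.65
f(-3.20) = -37.81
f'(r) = -8.34*r - 0.04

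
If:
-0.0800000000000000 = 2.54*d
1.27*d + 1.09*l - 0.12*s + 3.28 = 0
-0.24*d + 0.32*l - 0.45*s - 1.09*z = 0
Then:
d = -0.03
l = -0.289316522893165*z - 3.22294384734755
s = -2.62795841627958*z - 2.27507328007357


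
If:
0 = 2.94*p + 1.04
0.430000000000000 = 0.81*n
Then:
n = 0.53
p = -0.35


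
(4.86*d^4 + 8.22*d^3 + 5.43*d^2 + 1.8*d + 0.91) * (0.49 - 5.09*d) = -24.7374*d^5 - 39.4584*d^4 - 23.6109*d^3 - 6.5013*d^2 - 3.7499*d + 0.4459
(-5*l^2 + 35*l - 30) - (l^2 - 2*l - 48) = -6*l^2 + 37*l + 18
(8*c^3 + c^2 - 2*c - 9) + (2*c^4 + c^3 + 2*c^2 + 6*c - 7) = 2*c^4 + 9*c^3 + 3*c^2 + 4*c - 16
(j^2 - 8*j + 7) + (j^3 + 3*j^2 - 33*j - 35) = j^3 + 4*j^2 - 41*j - 28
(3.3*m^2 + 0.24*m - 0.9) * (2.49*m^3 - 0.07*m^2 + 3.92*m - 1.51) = 8.217*m^5 + 0.3666*m^4 + 10.6782*m^3 - 3.9792*m^2 - 3.8904*m + 1.359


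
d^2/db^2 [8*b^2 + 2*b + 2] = 16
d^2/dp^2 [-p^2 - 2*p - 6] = -2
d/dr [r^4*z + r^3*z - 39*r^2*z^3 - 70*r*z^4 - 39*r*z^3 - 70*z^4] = z*(4*r^3 + 3*r^2 - 78*r*z^2 - 70*z^3 - 39*z^2)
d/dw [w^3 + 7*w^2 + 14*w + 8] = 3*w^2 + 14*w + 14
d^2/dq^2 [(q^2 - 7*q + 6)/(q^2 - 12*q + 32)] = 2*(5*q^3 - 78*q^2 + 456*q - 992)/(q^6 - 36*q^5 + 528*q^4 - 4032*q^3 + 16896*q^2 - 36864*q + 32768)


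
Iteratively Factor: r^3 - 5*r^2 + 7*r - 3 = (r - 1)*(r^2 - 4*r + 3) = (r - 1)^2*(r - 3)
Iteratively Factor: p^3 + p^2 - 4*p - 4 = (p - 2)*(p^2 + 3*p + 2) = (p - 2)*(p + 1)*(p + 2)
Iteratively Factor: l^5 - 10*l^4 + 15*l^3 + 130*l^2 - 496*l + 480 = (l - 4)*(l^4 - 6*l^3 - 9*l^2 + 94*l - 120) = (l - 5)*(l - 4)*(l^3 - l^2 - 14*l + 24) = (l - 5)*(l - 4)*(l + 4)*(l^2 - 5*l + 6) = (l - 5)*(l - 4)*(l - 3)*(l + 4)*(l - 2)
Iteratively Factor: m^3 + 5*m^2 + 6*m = (m)*(m^2 + 5*m + 6) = m*(m + 2)*(m + 3)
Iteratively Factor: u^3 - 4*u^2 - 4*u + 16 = (u - 4)*(u^2 - 4) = (u - 4)*(u + 2)*(u - 2)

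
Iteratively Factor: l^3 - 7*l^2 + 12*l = (l - 4)*(l^2 - 3*l) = (l - 4)*(l - 3)*(l)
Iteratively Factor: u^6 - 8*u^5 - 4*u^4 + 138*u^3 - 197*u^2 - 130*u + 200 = (u + 4)*(u^5 - 12*u^4 + 44*u^3 - 38*u^2 - 45*u + 50) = (u - 5)*(u + 4)*(u^4 - 7*u^3 + 9*u^2 + 7*u - 10) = (u - 5)*(u - 2)*(u + 4)*(u^3 - 5*u^2 - u + 5) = (u - 5)^2*(u - 2)*(u + 4)*(u^2 - 1) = (u - 5)^2*(u - 2)*(u - 1)*(u + 4)*(u + 1)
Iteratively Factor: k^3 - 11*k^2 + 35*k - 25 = (k - 5)*(k^2 - 6*k + 5) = (k - 5)^2*(k - 1)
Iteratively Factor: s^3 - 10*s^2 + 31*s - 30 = (s - 2)*(s^2 - 8*s + 15) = (s - 5)*(s - 2)*(s - 3)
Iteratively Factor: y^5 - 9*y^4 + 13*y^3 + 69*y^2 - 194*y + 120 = (y - 1)*(y^4 - 8*y^3 + 5*y^2 + 74*y - 120) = (y - 1)*(y + 3)*(y^3 - 11*y^2 + 38*y - 40) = (y - 4)*(y - 1)*(y + 3)*(y^2 - 7*y + 10) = (y - 4)*(y - 2)*(y - 1)*(y + 3)*(y - 5)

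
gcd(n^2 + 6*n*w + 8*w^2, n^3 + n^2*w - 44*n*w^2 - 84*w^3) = n + 2*w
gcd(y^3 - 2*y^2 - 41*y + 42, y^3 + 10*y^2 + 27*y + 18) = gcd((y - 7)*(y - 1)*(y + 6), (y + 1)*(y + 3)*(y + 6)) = y + 6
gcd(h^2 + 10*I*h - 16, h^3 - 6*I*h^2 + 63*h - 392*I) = h + 8*I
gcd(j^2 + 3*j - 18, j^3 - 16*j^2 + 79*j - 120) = j - 3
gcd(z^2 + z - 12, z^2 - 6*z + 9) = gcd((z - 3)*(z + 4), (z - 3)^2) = z - 3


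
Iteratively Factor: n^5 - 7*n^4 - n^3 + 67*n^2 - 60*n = (n - 1)*(n^4 - 6*n^3 - 7*n^2 + 60*n) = (n - 4)*(n - 1)*(n^3 - 2*n^2 - 15*n) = (n - 5)*(n - 4)*(n - 1)*(n^2 + 3*n) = (n - 5)*(n - 4)*(n - 1)*(n + 3)*(n)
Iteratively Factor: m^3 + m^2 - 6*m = (m + 3)*(m^2 - 2*m) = m*(m + 3)*(m - 2)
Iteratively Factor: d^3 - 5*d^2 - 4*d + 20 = (d - 5)*(d^2 - 4) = (d - 5)*(d + 2)*(d - 2)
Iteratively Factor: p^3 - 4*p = (p)*(p^2 - 4) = p*(p - 2)*(p + 2)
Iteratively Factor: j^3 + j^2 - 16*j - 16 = (j + 1)*(j^2 - 16) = (j - 4)*(j + 1)*(j + 4)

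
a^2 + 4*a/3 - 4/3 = (a - 2/3)*(a + 2)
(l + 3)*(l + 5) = l^2 + 8*l + 15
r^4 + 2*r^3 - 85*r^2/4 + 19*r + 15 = (r - 5/2)*(r - 2)*(r + 1/2)*(r + 6)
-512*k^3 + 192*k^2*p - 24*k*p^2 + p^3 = (-8*k + p)^3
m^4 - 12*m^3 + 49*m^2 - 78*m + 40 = (m - 5)*(m - 4)*(m - 2)*(m - 1)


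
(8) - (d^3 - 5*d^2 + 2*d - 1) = -d^3 + 5*d^2 - 2*d + 9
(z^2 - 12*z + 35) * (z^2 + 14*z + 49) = z^4 + 2*z^3 - 84*z^2 - 98*z + 1715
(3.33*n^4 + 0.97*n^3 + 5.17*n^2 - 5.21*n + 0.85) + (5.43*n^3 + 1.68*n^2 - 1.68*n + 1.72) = 3.33*n^4 + 6.4*n^3 + 6.85*n^2 - 6.89*n + 2.57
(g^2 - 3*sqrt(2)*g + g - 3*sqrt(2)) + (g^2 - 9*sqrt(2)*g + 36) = 2*g^2 - 12*sqrt(2)*g + g - 3*sqrt(2) + 36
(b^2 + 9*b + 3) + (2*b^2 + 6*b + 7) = 3*b^2 + 15*b + 10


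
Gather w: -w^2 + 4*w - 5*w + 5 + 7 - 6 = -w^2 - w + 6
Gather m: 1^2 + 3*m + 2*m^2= 2*m^2 + 3*m + 1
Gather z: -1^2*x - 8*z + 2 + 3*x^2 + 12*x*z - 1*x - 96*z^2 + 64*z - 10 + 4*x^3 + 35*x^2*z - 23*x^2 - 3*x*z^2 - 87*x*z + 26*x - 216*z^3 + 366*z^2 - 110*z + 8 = 4*x^3 - 20*x^2 + 24*x - 216*z^3 + z^2*(270 - 3*x) + z*(35*x^2 - 75*x - 54)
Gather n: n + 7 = n + 7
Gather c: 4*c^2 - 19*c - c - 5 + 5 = 4*c^2 - 20*c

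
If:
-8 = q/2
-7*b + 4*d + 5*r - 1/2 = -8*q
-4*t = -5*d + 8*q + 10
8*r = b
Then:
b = 128*t/255 - 2972/85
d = 4*t/5 - 118/5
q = -16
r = 16*t/255 - 743/170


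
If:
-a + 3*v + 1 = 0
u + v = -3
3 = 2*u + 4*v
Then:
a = 29/2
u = -15/2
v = 9/2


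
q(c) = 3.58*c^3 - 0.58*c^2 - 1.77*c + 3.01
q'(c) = 10.74*c^2 - 1.16*c - 1.77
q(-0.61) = 3.06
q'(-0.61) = 2.93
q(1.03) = 4.48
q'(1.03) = 8.43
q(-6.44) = -965.83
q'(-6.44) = 451.13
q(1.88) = 21.42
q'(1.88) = 34.01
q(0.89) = 3.50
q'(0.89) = 5.70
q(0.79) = 3.01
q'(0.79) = 4.02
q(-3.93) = -216.29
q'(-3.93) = 168.67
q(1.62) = 13.84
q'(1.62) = 24.54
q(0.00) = 3.01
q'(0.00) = -1.77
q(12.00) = 6084.49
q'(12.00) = 1530.87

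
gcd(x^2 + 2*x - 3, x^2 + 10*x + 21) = x + 3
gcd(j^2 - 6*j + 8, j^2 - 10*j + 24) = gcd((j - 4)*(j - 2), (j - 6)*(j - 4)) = j - 4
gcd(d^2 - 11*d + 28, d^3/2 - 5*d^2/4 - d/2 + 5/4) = 1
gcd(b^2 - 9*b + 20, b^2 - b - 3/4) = 1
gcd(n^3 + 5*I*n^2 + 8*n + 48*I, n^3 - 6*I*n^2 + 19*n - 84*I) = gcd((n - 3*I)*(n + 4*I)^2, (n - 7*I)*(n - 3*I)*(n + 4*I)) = n^2 + I*n + 12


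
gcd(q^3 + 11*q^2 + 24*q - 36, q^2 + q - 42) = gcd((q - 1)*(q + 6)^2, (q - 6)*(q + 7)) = 1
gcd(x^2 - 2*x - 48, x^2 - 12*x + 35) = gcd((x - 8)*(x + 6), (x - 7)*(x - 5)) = 1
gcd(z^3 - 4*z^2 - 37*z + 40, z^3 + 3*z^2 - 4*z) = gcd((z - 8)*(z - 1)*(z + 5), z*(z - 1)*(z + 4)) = z - 1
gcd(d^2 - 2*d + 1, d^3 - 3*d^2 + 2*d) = d - 1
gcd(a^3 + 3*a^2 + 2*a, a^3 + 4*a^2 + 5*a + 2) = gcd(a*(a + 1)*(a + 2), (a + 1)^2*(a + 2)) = a^2 + 3*a + 2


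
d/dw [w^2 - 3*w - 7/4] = 2*w - 3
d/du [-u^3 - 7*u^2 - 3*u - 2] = -3*u^2 - 14*u - 3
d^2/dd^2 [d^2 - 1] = 2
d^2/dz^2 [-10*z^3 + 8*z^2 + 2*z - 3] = 16 - 60*z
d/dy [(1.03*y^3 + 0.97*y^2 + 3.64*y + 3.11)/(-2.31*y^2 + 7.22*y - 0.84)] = (-2.3793*y^4 + 14.8732*y^3 + 12.8162*y^2 + 12.7386*y - 25.5118)/(5.3361*y^4 - 33.3564*y^3 + 56.0092*y^2 - 12.1296*y + 0.7056)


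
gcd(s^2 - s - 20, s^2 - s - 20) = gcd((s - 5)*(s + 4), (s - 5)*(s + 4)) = s^2 - s - 20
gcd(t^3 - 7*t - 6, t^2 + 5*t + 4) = t + 1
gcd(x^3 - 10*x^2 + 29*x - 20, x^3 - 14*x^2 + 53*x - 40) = x^2 - 6*x + 5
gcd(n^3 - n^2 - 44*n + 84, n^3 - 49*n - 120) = 1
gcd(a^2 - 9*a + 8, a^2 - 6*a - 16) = a - 8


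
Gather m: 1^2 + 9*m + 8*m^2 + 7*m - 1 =8*m^2 + 16*m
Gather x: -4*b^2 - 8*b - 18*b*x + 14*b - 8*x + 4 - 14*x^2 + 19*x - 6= -4*b^2 + 6*b - 14*x^2 + x*(11 - 18*b) - 2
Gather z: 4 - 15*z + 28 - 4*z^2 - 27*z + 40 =-4*z^2 - 42*z + 72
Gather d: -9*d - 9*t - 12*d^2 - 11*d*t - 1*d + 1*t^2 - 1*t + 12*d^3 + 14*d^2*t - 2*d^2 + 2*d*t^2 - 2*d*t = 12*d^3 + d^2*(14*t - 14) + d*(2*t^2 - 13*t - 10) + t^2 - 10*t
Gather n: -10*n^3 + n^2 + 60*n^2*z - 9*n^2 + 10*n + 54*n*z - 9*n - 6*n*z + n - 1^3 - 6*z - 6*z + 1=-10*n^3 + n^2*(60*z - 8) + n*(48*z + 2) - 12*z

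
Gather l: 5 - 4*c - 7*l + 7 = -4*c - 7*l + 12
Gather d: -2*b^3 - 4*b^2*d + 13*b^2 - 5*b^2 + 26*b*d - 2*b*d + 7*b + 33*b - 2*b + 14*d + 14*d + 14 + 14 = -2*b^3 + 8*b^2 + 38*b + d*(-4*b^2 + 24*b + 28) + 28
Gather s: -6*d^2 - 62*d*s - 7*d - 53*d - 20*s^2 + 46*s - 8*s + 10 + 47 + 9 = -6*d^2 - 60*d - 20*s^2 + s*(38 - 62*d) + 66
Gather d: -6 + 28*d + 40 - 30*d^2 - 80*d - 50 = -30*d^2 - 52*d - 16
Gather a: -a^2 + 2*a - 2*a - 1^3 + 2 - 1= -a^2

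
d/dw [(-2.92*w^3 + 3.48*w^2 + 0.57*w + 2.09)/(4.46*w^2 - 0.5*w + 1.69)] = (-13.0232*w^4 + 2.92*w^3 - 19.0866*w^2 - 6.8804*w + 2.0083)/(19.8916*w^4 - 4.46*w^3 + 15.3248*w^2 - 1.69*w + 2.8561)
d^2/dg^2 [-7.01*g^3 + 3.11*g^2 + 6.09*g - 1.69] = 6.22 - 42.06*g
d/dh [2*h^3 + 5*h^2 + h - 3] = 6*h^2 + 10*h + 1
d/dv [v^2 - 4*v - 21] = 2*v - 4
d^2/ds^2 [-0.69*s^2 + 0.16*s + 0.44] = -1.38000000000000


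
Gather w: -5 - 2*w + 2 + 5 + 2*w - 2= 0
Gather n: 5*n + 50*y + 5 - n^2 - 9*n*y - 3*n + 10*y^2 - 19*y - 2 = -n^2 + n*(2 - 9*y) + 10*y^2 + 31*y + 3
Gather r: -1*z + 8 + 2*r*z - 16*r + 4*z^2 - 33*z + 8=r*(2*z - 16) + 4*z^2 - 34*z + 16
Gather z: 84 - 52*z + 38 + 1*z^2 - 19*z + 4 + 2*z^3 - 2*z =2*z^3 + z^2 - 73*z + 126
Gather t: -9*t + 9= 9 - 9*t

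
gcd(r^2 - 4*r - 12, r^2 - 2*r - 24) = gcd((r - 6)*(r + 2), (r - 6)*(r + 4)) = r - 6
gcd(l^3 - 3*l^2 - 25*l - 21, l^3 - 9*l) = l + 3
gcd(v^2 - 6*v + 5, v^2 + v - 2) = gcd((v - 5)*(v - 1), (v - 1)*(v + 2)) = v - 1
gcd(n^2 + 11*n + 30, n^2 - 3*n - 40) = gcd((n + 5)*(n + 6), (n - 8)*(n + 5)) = n + 5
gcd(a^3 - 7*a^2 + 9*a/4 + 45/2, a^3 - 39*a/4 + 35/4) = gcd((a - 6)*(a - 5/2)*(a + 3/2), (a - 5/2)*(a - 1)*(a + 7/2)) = a - 5/2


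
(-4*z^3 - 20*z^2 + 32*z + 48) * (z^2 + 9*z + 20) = -4*z^5 - 56*z^4 - 228*z^3 - 64*z^2 + 1072*z + 960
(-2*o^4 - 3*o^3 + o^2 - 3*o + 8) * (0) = 0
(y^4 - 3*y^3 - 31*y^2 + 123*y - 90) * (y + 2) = y^5 - y^4 - 37*y^3 + 61*y^2 + 156*y - 180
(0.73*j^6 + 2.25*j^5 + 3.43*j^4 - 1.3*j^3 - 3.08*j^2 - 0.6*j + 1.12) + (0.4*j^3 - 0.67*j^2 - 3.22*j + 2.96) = 0.73*j^6 + 2.25*j^5 + 3.43*j^4 - 0.9*j^3 - 3.75*j^2 - 3.82*j + 4.08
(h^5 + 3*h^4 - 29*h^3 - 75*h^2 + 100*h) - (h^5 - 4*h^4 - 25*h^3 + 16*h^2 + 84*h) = 7*h^4 - 4*h^3 - 91*h^2 + 16*h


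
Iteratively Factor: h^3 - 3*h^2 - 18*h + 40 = (h - 2)*(h^2 - h - 20) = (h - 5)*(h - 2)*(h + 4)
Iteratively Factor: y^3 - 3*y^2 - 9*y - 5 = (y - 5)*(y^2 + 2*y + 1) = (y - 5)*(y + 1)*(y + 1)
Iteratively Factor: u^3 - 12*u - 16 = (u + 2)*(u^2 - 2*u - 8) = (u + 2)^2*(u - 4)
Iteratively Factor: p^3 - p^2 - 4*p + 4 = (p - 2)*(p^2 + p - 2) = (p - 2)*(p - 1)*(p + 2)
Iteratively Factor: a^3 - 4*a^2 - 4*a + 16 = (a - 4)*(a^2 - 4) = (a - 4)*(a - 2)*(a + 2)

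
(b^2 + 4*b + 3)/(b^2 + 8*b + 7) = (b + 3)/(b + 7)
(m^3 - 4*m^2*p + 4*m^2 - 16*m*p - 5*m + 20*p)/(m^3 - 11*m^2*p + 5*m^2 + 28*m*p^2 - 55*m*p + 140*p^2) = (1 - m)/(-m + 7*p)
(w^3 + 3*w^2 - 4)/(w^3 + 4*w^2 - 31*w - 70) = (w^2 + w - 2)/(w^2 + 2*w - 35)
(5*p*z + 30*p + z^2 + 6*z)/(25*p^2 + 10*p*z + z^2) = (z + 6)/(5*p + z)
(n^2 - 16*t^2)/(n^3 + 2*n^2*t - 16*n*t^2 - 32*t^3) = 1/(n + 2*t)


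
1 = 1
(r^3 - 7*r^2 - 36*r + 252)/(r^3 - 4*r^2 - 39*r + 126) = (r - 6)/(r - 3)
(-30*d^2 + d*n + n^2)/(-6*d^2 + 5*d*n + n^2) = (5*d - n)/(d - n)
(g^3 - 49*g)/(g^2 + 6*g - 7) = g*(g - 7)/(g - 1)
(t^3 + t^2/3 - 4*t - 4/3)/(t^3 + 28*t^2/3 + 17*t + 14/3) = (t - 2)/(t + 7)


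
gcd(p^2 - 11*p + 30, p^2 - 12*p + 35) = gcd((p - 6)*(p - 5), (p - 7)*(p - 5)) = p - 5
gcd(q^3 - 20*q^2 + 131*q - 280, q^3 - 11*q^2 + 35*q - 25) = q - 5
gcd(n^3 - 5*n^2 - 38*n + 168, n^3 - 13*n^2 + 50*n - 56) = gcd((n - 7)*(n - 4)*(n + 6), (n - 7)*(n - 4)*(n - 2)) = n^2 - 11*n + 28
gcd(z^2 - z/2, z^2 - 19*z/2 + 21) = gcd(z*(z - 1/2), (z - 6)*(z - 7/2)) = 1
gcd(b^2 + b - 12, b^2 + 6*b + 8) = b + 4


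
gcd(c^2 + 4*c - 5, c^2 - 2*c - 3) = 1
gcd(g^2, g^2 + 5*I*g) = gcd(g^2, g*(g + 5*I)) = g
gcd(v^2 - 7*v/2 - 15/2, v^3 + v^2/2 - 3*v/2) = v + 3/2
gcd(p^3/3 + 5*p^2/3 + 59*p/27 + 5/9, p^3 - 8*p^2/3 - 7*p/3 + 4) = 1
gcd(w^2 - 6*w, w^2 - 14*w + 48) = w - 6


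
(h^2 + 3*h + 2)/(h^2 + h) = (h + 2)/h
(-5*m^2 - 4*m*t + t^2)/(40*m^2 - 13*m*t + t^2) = (m + t)/(-8*m + t)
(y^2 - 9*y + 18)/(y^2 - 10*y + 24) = (y - 3)/(y - 4)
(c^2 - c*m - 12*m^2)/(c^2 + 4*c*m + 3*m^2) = (c - 4*m)/(c + m)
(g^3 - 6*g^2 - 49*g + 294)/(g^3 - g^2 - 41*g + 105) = (g^2 - 13*g + 42)/(g^2 - 8*g + 15)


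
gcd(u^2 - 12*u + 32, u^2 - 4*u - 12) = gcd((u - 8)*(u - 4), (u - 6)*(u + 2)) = 1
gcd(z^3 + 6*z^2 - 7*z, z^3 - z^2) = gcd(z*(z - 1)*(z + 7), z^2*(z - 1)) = z^2 - z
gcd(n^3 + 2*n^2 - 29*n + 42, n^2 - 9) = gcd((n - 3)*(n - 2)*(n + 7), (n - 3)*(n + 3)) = n - 3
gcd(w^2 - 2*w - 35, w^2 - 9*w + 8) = 1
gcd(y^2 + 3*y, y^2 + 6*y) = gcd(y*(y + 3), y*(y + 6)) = y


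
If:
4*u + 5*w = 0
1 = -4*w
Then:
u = 5/16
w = -1/4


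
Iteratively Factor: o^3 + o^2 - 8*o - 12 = (o - 3)*(o^2 + 4*o + 4) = (o - 3)*(o + 2)*(o + 2)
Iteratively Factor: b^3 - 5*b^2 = (b - 5)*(b^2) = b*(b - 5)*(b)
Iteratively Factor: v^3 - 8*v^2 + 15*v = (v - 3)*(v^2 - 5*v) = (v - 5)*(v - 3)*(v)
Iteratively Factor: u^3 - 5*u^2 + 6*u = (u)*(u^2 - 5*u + 6) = u*(u - 3)*(u - 2)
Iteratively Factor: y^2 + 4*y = (y + 4)*(y)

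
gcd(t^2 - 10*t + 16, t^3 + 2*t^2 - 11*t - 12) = 1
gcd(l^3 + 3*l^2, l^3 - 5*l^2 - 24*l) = l^2 + 3*l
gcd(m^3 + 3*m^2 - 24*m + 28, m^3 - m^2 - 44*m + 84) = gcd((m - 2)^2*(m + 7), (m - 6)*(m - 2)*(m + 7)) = m^2 + 5*m - 14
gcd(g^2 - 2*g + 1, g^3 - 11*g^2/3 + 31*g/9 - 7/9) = g - 1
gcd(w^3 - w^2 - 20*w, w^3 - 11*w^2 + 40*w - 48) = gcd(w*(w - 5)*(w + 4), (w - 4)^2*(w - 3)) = 1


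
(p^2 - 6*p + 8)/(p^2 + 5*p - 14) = (p - 4)/(p + 7)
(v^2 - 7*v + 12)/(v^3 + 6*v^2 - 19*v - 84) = (v - 3)/(v^2 + 10*v + 21)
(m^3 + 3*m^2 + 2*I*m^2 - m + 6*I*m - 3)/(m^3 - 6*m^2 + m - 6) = (m^2 + m*(3 + I) + 3*I)/(m^2 - m*(6 + I) + 6*I)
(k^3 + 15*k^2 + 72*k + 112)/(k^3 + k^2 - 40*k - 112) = (k + 7)/(k - 7)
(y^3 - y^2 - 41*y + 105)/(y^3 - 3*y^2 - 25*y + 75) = (y + 7)/(y + 5)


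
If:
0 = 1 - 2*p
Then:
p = 1/2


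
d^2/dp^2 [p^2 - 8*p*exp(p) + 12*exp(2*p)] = -8*p*exp(p) + 48*exp(2*p) - 16*exp(p) + 2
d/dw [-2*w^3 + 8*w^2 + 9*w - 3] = -6*w^2 + 16*w + 9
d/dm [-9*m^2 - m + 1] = -18*m - 1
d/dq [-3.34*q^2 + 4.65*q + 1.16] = 4.65 - 6.68*q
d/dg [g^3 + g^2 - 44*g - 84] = 3*g^2 + 2*g - 44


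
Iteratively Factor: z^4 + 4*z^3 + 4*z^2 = (z + 2)*(z^3 + 2*z^2) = z*(z + 2)*(z^2 + 2*z) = z*(z + 2)^2*(z)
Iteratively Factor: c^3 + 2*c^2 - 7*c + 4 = (c - 1)*(c^2 + 3*c - 4) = (c - 1)^2*(c + 4)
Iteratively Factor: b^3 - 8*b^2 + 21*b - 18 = (b - 2)*(b^2 - 6*b + 9) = (b - 3)*(b - 2)*(b - 3)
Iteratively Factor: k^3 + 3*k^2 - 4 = (k + 2)*(k^2 + k - 2) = (k - 1)*(k + 2)*(k + 2)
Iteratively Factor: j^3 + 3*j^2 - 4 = (j - 1)*(j^2 + 4*j + 4) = (j - 1)*(j + 2)*(j + 2)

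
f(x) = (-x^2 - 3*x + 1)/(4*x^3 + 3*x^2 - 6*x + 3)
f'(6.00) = 0.01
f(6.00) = -0.06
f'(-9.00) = 0.00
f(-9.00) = 0.02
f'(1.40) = 0.51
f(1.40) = -0.45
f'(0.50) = -3.20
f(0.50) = -0.60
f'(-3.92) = -0.01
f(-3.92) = 0.02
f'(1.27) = 0.65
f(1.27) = -0.53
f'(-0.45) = 0.03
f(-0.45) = 0.36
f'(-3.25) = -0.04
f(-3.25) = -0.00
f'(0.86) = 0.94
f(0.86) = -0.89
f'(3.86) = 0.03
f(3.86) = -0.10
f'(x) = (-2*x - 3)/(4*x^3 + 3*x^2 - 6*x + 3) + (-12*x^2 - 6*x + 6)*(-x^2 - 3*x + 1)/(4*x^3 + 3*x^2 - 6*x + 3)^2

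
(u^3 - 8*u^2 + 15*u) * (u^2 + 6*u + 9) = u^5 - 2*u^4 - 24*u^3 + 18*u^2 + 135*u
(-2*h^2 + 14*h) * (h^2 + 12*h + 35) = -2*h^4 - 10*h^3 + 98*h^2 + 490*h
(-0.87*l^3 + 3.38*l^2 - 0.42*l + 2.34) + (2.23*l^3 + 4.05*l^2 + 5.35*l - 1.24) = 1.36*l^3 + 7.43*l^2 + 4.93*l + 1.1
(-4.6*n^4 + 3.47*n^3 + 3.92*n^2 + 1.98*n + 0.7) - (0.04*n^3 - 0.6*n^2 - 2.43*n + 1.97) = -4.6*n^4 + 3.43*n^3 + 4.52*n^2 + 4.41*n - 1.27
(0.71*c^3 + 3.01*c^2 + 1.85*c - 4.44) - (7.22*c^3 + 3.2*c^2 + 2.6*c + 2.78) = -6.51*c^3 - 0.19*c^2 - 0.75*c - 7.22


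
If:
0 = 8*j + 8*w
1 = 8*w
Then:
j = -1/8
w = 1/8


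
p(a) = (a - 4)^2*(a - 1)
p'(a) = (a - 4)^2 + (a - 1)*(2*a - 8) = 3*(a - 4)*(a - 2)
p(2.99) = 2.03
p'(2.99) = -3.00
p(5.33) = 7.66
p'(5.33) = 13.29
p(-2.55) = -152.30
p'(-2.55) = 89.41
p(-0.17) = -20.35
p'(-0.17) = 27.15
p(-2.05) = -111.64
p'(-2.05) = 73.51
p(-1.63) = -83.36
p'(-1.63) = 61.31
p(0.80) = -2.05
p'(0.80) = 11.52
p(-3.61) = -266.97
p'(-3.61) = 128.08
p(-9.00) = -1690.00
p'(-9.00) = 429.00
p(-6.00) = -700.00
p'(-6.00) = 240.00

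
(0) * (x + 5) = 0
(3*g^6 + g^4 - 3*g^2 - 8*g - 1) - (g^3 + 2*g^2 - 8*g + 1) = 3*g^6 + g^4 - g^3 - 5*g^2 - 2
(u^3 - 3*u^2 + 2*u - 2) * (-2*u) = -2*u^4 + 6*u^3 - 4*u^2 + 4*u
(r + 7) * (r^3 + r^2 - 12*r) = r^4 + 8*r^3 - 5*r^2 - 84*r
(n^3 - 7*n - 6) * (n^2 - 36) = n^5 - 43*n^3 - 6*n^2 + 252*n + 216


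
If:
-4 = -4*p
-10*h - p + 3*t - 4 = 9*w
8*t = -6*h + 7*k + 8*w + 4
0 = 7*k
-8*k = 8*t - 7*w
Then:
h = 82/193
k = 0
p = 1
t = -245/193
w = -280/193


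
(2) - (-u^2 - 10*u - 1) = u^2 + 10*u + 3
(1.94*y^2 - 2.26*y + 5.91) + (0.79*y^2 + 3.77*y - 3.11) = 2.73*y^2 + 1.51*y + 2.8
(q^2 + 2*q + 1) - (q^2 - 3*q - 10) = 5*q + 11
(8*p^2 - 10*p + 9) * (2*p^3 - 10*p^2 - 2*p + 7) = 16*p^5 - 100*p^4 + 102*p^3 - 14*p^2 - 88*p + 63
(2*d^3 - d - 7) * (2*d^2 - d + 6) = 4*d^5 - 2*d^4 + 10*d^3 - 13*d^2 + d - 42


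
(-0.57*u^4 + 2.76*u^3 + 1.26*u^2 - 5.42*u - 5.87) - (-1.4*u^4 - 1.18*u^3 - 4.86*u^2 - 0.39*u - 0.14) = 0.83*u^4 + 3.94*u^3 + 6.12*u^2 - 5.03*u - 5.73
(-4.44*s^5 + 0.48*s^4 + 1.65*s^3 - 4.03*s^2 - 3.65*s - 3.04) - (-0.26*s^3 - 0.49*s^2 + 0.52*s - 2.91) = -4.44*s^5 + 0.48*s^4 + 1.91*s^3 - 3.54*s^2 - 4.17*s - 0.13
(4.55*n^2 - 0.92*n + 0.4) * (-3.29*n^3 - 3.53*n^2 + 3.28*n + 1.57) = -14.9695*n^5 - 13.0347*n^4 + 16.8556*n^3 + 2.7139*n^2 - 0.1324*n + 0.628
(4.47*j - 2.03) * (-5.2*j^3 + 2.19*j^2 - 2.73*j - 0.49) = -23.244*j^4 + 20.3453*j^3 - 16.6488*j^2 + 3.3516*j + 0.9947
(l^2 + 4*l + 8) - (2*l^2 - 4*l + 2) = -l^2 + 8*l + 6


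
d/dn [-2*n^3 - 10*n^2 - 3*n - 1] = -6*n^2 - 20*n - 3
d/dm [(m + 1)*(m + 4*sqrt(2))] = 2*m + 1 + 4*sqrt(2)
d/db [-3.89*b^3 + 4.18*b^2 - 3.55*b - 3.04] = -11.67*b^2 + 8.36*b - 3.55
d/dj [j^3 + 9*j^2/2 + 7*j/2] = 3*j^2 + 9*j + 7/2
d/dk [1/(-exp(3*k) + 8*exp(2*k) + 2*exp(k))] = (3*exp(2*k) - 16*exp(k) - 2)*exp(-k)/(-exp(2*k) + 8*exp(k) + 2)^2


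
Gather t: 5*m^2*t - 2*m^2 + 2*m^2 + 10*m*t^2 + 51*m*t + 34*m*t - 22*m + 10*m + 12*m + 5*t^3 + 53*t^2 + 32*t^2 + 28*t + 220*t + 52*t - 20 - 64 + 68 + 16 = 5*t^3 + t^2*(10*m + 85) + t*(5*m^2 + 85*m + 300)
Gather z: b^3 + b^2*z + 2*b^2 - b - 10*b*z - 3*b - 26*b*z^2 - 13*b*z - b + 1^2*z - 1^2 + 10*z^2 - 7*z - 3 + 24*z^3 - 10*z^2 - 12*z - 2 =b^3 + 2*b^2 - 26*b*z^2 - 5*b + 24*z^3 + z*(b^2 - 23*b - 18) - 6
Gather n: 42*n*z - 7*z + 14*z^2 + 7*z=42*n*z + 14*z^2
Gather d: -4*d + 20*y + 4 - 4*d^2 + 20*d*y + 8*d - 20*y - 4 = -4*d^2 + d*(20*y + 4)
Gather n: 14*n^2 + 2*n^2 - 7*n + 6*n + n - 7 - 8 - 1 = 16*n^2 - 16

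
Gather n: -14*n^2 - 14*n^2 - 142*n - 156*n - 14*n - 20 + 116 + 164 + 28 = -28*n^2 - 312*n + 288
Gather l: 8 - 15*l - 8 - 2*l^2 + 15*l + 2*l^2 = 0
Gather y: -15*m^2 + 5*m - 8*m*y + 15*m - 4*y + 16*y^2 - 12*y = -15*m^2 + 20*m + 16*y^2 + y*(-8*m - 16)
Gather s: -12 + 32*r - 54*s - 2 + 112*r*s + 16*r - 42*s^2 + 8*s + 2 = 48*r - 42*s^2 + s*(112*r - 46) - 12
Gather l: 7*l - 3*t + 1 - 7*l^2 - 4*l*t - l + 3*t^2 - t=-7*l^2 + l*(6 - 4*t) + 3*t^2 - 4*t + 1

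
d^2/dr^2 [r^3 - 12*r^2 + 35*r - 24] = 6*r - 24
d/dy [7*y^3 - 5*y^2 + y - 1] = 21*y^2 - 10*y + 1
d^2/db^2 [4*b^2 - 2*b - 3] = 8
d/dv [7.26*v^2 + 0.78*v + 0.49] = 14.52*v + 0.78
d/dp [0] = 0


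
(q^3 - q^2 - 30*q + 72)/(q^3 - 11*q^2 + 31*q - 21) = (q^2 + 2*q - 24)/(q^2 - 8*q + 7)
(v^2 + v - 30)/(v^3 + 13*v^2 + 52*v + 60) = (v - 5)/(v^2 + 7*v + 10)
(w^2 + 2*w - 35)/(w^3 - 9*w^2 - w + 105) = (w + 7)/(w^2 - 4*w - 21)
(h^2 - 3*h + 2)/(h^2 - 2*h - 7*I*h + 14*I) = (h - 1)/(h - 7*I)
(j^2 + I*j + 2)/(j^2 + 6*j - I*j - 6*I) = (j + 2*I)/(j + 6)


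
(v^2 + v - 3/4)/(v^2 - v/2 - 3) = (v - 1/2)/(v - 2)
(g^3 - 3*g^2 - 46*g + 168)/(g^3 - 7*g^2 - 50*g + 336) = (g - 4)/(g - 8)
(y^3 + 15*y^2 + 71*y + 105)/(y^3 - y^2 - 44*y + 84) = (y^2 + 8*y + 15)/(y^2 - 8*y + 12)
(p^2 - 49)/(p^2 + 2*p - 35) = (p - 7)/(p - 5)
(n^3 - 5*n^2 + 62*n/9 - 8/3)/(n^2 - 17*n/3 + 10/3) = (n^2 - 13*n/3 + 4)/(n - 5)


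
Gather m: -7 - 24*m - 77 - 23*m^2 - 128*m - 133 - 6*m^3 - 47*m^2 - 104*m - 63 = -6*m^3 - 70*m^2 - 256*m - 280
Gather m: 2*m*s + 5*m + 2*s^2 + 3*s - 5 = m*(2*s + 5) + 2*s^2 + 3*s - 5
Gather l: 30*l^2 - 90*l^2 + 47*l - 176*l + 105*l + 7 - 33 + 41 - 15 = -60*l^2 - 24*l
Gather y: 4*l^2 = 4*l^2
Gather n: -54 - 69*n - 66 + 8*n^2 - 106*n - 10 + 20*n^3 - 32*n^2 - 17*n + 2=20*n^3 - 24*n^2 - 192*n - 128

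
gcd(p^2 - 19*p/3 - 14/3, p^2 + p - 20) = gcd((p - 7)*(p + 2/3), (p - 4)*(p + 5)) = 1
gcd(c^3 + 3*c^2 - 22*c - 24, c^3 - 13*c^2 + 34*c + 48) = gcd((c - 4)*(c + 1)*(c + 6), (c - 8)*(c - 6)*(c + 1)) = c + 1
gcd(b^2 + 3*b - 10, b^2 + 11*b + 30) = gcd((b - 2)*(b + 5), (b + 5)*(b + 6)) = b + 5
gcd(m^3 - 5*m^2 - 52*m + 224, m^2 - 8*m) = m - 8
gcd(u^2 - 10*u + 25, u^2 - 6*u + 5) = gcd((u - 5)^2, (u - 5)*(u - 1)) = u - 5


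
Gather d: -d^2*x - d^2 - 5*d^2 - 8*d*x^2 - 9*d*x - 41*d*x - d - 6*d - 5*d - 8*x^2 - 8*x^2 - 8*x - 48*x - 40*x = d^2*(-x - 6) + d*(-8*x^2 - 50*x - 12) - 16*x^2 - 96*x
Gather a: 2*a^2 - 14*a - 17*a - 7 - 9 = 2*a^2 - 31*a - 16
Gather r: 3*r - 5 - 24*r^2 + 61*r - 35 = -24*r^2 + 64*r - 40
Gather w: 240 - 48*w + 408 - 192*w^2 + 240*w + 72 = -192*w^2 + 192*w + 720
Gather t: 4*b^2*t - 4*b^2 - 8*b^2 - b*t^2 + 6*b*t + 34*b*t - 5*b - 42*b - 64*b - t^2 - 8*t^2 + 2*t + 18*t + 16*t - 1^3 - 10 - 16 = -12*b^2 - 111*b + t^2*(-b - 9) + t*(4*b^2 + 40*b + 36) - 27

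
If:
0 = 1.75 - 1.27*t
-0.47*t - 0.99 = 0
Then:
No Solution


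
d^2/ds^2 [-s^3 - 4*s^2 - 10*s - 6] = -6*s - 8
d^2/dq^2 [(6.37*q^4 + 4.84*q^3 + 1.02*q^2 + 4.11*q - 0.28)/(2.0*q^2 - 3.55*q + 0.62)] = (50.96*q^6 - 271.362*q^5 + 529.06035*q^4 - 66.97292*q^3 - 48.842304*q^2 - 7.487424*q + 12.513396)/(8.0*q^6 - 42.6*q^5 + 83.055*q^4 - 71.150875*q^3 + 25.74705*q^2 - 4.09386*q + 0.238328)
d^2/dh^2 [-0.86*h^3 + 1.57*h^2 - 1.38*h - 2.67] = 3.14 - 5.16*h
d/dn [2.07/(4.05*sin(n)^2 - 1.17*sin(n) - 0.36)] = (2.4219 - 16.767*sin(n))*cos(n)/(-4.05*sin(n)^2 + 1.17*sin(n) + 0.36)^2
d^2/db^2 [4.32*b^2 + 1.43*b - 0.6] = 8.64000000000000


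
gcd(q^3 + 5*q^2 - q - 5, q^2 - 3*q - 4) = q + 1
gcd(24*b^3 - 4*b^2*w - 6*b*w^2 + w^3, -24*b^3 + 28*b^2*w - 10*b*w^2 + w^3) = 12*b^2 - 8*b*w + w^2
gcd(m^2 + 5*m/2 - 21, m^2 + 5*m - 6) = m + 6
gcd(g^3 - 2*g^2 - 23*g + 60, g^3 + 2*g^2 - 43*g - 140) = g + 5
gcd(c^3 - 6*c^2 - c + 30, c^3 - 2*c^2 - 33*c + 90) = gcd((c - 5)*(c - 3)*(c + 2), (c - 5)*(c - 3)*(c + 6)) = c^2 - 8*c + 15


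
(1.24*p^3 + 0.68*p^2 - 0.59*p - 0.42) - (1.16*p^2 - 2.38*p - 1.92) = 1.24*p^3 - 0.48*p^2 + 1.79*p + 1.5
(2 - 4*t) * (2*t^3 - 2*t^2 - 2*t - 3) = -8*t^4 + 12*t^3 + 4*t^2 + 8*t - 6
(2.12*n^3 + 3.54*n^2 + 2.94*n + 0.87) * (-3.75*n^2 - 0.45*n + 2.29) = -7.95*n^5 - 14.229*n^4 - 7.7632*n^3 + 3.5211*n^2 + 6.3411*n + 1.9923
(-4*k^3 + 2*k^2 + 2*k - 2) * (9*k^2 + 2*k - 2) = -36*k^5 + 10*k^4 + 30*k^3 - 18*k^2 - 8*k + 4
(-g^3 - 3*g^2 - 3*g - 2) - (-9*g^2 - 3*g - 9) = -g^3 + 6*g^2 + 7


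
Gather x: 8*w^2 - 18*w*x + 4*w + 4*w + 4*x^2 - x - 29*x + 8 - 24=8*w^2 + 8*w + 4*x^2 + x*(-18*w - 30) - 16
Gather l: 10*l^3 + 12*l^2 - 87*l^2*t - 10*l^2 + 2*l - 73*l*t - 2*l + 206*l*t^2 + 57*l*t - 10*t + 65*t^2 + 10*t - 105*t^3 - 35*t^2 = 10*l^3 + l^2*(2 - 87*t) + l*(206*t^2 - 16*t) - 105*t^3 + 30*t^2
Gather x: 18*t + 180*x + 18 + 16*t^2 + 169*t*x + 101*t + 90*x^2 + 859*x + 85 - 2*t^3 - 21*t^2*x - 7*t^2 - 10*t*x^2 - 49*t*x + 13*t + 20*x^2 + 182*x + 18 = -2*t^3 + 9*t^2 + 132*t + x^2*(110 - 10*t) + x*(-21*t^2 + 120*t + 1221) + 121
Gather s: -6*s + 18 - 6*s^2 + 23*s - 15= -6*s^2 + 17*s + 3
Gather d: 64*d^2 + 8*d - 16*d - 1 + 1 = 64*d^2 - 8*d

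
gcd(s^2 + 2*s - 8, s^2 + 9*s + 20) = s + 4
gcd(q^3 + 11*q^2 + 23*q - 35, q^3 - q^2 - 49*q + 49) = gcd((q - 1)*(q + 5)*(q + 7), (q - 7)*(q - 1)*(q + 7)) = q^2 + 6*q - 7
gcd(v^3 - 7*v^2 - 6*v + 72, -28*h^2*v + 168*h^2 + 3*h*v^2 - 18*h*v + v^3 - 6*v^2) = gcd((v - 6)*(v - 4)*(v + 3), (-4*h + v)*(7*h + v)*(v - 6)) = v - 6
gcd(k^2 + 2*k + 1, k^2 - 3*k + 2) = 1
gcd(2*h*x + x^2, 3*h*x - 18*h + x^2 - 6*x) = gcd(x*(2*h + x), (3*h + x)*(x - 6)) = 1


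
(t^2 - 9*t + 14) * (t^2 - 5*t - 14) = t^4 - 14*t^3 + 45*t^2 + 56*t - 196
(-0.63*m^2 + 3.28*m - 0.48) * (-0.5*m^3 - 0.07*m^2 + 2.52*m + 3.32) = 0.315*m^5 - 1.5959*m^4 - 1.5772*m^3 + 6.2076*m^2 + 9.68*m - 1.5936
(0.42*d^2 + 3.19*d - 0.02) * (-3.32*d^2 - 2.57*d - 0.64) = -1.3944*d^4 - 11.6702*d^3 - 8.4007*d^2 - 1.9902*d + 0.0128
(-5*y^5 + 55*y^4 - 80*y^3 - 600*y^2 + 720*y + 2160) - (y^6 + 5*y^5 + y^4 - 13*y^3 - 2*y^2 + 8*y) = -y^6 - 10*y^5 + 54*y^4 - 67*y^3 - 598*y^2 + 712*y + 2160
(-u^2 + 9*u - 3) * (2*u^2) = -2*u^4 + 18*u^3 - 6*u^2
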